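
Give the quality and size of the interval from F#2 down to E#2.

minor second

Descending from F#2 to E#2 is the same interval as ascending E#2 to F#2.
E to F spans two letter names (E-F): a second.
E#2 to F#2 is 1 semitone, a half step short of the major second (2), so this is minor.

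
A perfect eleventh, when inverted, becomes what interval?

perfect 5th

First reduce the compound perfect eleventh to its simple form, a perfect fourth.
Interval numbers invert to sum to nine: 4 + 5 = 9, so a fourth inverts to a fifth.
The quality also flips — perfect stays perfect — giving a perfect fifth.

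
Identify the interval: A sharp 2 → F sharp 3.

minor sixth

A to F spans six letter names (A-B-C-D-E-F) — that makes it a sixth of some quality.
At 8 semitones, A#2→F#3 falls one short of a major sixth: minor.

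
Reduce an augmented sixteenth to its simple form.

augmented 2nd

Each octave removed subtracts seven from the number: 16 − 14 = 2.
That makes an augmented sixteenth a compound augmented second — 2 octaves plus an augmented second.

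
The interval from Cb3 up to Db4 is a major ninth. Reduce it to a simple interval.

Subtracting seven from the interval number removes an octave: 9 − 7 = 2.
So a major ninth is an octave plus a major second. The quality is unchanged.

major 2nd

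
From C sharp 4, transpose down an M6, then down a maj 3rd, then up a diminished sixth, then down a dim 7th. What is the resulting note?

C#4 down a major sixth → E3 (9 semitones).
A major third down from E3 is C3.
A diminished sixth up from C3 is Abb3.
A diminished seventh down from Abb3 is Bb2.

B flat 2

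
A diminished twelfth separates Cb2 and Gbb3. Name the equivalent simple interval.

d5

Each octave removed subtracts seven from the number: 12 − 7 = 5.
So a diminished twelfth is an octave plus a diminished fifth. The quality is unchanged.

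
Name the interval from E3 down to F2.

Descending from E3 to F2 is the same interval as ascending F2 to E3.
F to E spans seven letter names (F-G-A-B-C-D-E), so the interval is some kind of seventh.
The major seventh spans 11 semitones, and F2 to E3 is exactly 11 semitones — so this is a major seventh.

M7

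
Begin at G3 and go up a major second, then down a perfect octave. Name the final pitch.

A2

G3 up a major second → A3 (2 semitones).
Down a perfect octave from A3: A2 (12 semitones down).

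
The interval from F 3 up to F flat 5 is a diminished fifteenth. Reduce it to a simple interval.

Each octave removed subtracts seven from the number: 15 − 7 = 8.
Quality carries through unchanged, so the simple form is a diminished octave.

diminished octave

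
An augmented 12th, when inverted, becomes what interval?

First reduce the compound augmented twelfth to its simple form, an augmented fifth.
The rule of nine gives the new number: 9 − 5 = 4, so a fifth becomes a fourth.
And augmented becomes diminished under inversion, so we get a diminished fourth.

diminished 4th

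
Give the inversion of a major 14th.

First reduce the compound major fourteenth to its simple form, a major seventh.
The rule of nine gives the new number: 9 − 7 = 2, so a seventh becomes a second.
The quality also flips — major becomes minor — giving a minor second.

minor 2nd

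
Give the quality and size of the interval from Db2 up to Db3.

perfect octave

D to D is the same letter name, plus an octave: an octave.
Counting semitones, Db2→Db3 is 12, which is the perfect octave.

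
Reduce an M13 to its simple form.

major sixth

Take out an octave (7 from the number): 13 − 7 = 6.
So a major thirteenth is an octave plus a major sixth. The quality is unchanged.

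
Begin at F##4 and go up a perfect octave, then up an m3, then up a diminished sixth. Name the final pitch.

F6

A perfect octave up from F##4 is F##5.
Up a minor third from F##5: A#5 (3 semitones up).
A diminished sixth up from A#5 is F6.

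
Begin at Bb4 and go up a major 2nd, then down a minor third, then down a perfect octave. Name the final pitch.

A3

A major second up from Bb4 is C5.
Down a minor third from C5: A4 (3 semitones down).
A4 down a perfect octave → A3 (12 semitones).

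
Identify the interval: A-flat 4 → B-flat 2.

Descending from Ab4 to Bb2 is the same interval as ascending Bb2 to Ab4.
B to A spans seven letter names (B-C-D-E-F-G-A), plus an octave: a fourteenth.
At 22 semitones, Bb2→Ab4 falls one short of a major fourteenth: minor.
(Equivalently, a compound minor seventh: a minor seventh plus an octave.)

minor 14th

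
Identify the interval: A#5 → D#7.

A to D spans four letter names (A-B-C-D), plus an octave — that makes it an eleventh of some quality.
The perfect eleventh spans 17 semitones, and A#5 to D#7 is exactly 17 semitones — so this is a perfect eleventh.
(Equivalently, a compound perfect fourth: a perfect fourth plus an octave.)

perfect eleventh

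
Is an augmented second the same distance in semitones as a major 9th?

An augmented second spans 3 semitones; a major ninth spans 14 semitones. They differ by 11.

No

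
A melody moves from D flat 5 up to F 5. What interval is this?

D to F spans three letter names (D-E-F), so the interval is some kind of third.
Counting semitones, Db5→F5 is 4, which is the major third.

M3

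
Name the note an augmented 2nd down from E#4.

D4

Counting two letter names down from E lands on D.
Moving 3 semitones down from E#4 (the size of an augmented second) reaches D4.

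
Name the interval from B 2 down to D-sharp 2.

m6

Descending from B2 to D#2 is the same interval as ascending D#2 to B2.
D to B spans six letter names (D-E-F-G-A-B), so the interval is some kind of sixth.
A major sixth would be 9 semitones, but D#2 to B2 is 8 — one semitone narrower, making it a minor sixth.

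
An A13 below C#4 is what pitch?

Eb2

The thirteenth's letter: C down six letter names plus an octave → E.
Moving 22 semitones down from C#4 (the size of an augmented thirteenth) reaches Eb2.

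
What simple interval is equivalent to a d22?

Each octave removed subtracts seven from the number: 22 − 14 = 8.
That makes a diminished twenty-second a compound diminished octave — 2 octaves plus a diminished octave.

diminished octave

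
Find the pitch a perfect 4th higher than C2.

Four letter names up from C: F.
A perfect fourth spans 5 semitones, so from C2 the target pitch is F2.

F2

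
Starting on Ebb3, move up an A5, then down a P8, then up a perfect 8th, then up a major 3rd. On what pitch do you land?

Up an augmented fifth from Ebb3: Bb3 (8 semitones up).
Down a perfect octave from Bb3: Bb2 (12 semitones down).
A perfect octave up from Bb2 is Bb3.
A major third up from Bb3 is D4.

D4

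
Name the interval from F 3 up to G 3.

F to G spans two letter names (F-G), so the interval is some kind of second.
Counting semitones, F3→G3 is 2, which is the major second.

major second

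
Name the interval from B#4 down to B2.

augmented fifteenth

Descending from B#4 to B2 is the same interval as ascending B2 to B#4.
B to B is the same letter name, plus 2 octaves: a fifteenth.
B2 to B#4 spans 25 semitones — one semitone wider than the perfect fifteenth (24) — giving an augmented fifteenth.
(Equivalently, a compound augmented octave: an augmented octave plus an octave.)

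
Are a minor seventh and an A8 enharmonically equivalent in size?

No

A minor seventh spans 10 semitones; an augmented octave spans 13 semitones. They differ by 3.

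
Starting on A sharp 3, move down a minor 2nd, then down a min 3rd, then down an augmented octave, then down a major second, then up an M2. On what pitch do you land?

E sharp 2

A#3 down a minor second → G##3 (1 semitone).
G##3 down a minor third → E##3 (3 semitones).
Down an augmented octave from E##3: E#2 (13 semitones down).
E#2 down a major second → D#2 (2 semitones).
A major second up from D#2 is E#2.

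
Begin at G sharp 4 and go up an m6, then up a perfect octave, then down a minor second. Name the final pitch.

D sharp 6

G#4 up a minor sixth → E5 (8 semitones).
A perfect octave up from E5 is E6.
E6 down a minor second → D#6 (1 semitone).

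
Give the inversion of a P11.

First reduce the compound perfect eleventh to its simple form, a perfect fourth.
Inverted interval numbers add to nine, so a fourth pairs with a fifth (4 + 5 = 9).
Quality inverts too: perfect stays perfect. That makes the inversion a perfect fifth.

perfect 5th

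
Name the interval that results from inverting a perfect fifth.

Interval numbers invert to sum to nine: 5 + 4 = 9, so a fifth inverts to a fourth.
And perfect stays perfect under inversion, so we get a perfect fourth.

perfect 4th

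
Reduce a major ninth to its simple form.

M2

Subtracting seven from the interval number removes an octave: 9 − 7 = 2.
So a major ninth is an octave plus a major second. The quality is unchanged.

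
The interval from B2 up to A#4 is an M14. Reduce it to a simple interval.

Subtracting seven from the interval number removes an octave: 14 − 7 = 7.
That makes a major fourteenth a compound major seventh — an octave plus a major seventh.

major seventh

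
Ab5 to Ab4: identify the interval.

P8

Descending from Ab5 to Ab4 is the same interval as ascending Ab4 to Ab5.
A to A is the same letter name, plus an octave: an octave.
Counting semitones, Ab4→Ab5 is 12, which is the perfect octave.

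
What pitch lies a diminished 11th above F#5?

Bb6

Four letters up from F (plus an octave) reaches B.
A diminished eleventh spans 16 semitones, so from F#5 the target pitch is Bb6.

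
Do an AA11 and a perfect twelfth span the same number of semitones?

Yes

A doubly augmented eleventh spans 19 semitones, and a perfect twelfth also spans 19 semitones — they're enharmonic.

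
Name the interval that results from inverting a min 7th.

Interval numbers invert to sum to nine: 7 + 2 = 9, so a seventh inverts to a second.
And minor becomes major under inversion, so we get a major second.

M2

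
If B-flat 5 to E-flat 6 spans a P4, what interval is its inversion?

perfect fifth

The rule of nine gives the new number: 9 − 4 = 5, so a fourth becomes a fifth.
Quality inverts too: perfect stays perfect. That makes the inversion a perfect fifth.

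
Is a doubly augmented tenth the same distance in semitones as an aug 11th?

Both span 18 semitones: a doubly augmented tenth and an augmented eleventh are the same chromatic distance.

Yes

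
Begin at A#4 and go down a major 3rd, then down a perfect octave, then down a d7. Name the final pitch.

A#4 down a major third → F#4 (4 semitones).
A perfect octave down from F#4 is F#3.
F#3 down a diminished seventh → G##2 (9 semitones).

G##2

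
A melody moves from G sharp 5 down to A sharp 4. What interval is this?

Descending from G#5 to A#4 is the same interval as ascending A#4 to G#5.
A to G spans seven letter names (A-B-C-D-E-F-G) — that makes it a seventh of some quality.
A major seventh would be 11 semitones, but A#4 to G#5 is 10 — one semitone narrower, making it a minor seventh.

minor seventh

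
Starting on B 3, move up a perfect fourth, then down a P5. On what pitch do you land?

A perfect fourth up from B3 is E4.
A perfect fifth down from E4 is A3.

A 3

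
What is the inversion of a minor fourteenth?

First reduce the compound minor fourteenth to its simple form, a minor seventh.
Inverted interval numbers add to nine, so a seventh pairs with a second (7 + 2 = 9).
Quality inverts too: minor becomes major. That makes the inversion a major second.

M2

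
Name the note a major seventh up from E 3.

Seven letter names up from E: D.
Moving 11 semitones up from E3 (the size of a major seventh) reaches D#4.

D-sharp 4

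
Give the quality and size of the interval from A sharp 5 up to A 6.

A to A is the same letter name, plus an octave: an octave.
The perfect octave is 12 semitones; here we have 11, one semitone narrower: diminished.

diminished octave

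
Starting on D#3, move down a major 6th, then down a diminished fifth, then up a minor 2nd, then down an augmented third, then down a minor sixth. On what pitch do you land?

C1

A major sixth down from D#3 is F#2.
F#2 down a diminished fifth → B#1 (6 semitones).
Up a minor second from B#1: C#2 (1 semitone up).
Down an augmented third from C#2: Ab1 (5 semitones down).
Down a minor sixth from Ab1: C1 (8 semitones down).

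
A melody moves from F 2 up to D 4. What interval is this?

major 13th

F to D spans six letter names (F-G-A-B-C-D), plus an octave — that makes it a thirteenth of some quality.
The major thirteenth spans 21 semitones, and F2 to D4 is exactly 21 semitones — so this is a major thirteenth.
(Equivalently, a compound major sixth: a major sixth plus an octave.)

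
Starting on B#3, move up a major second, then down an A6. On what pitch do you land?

A major second up from B#3 is C##4.
C##4 down an augmented sixth → E3 (10 semitones).

E3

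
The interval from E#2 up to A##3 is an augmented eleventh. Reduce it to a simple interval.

augmented 4th

Each octave removed subtracts seven from the number: 11 − 7 = 4.
So an augmented eleventh is an octave plus an augmented fourth. The quality is unchanged.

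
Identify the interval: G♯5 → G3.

Descending from G#5 to G3 is the same interval as ascending G3 to G#5.
G to G is the same letter name, plus 2 octaves — that makes it a fifteenth of some quality.
The perfect fifteenth is 24 semitones; here we have 25, one semitone wider: augmented.
(Equivalently, a compound augmented octave: an augmented octave plus an octave.)

augmented fifteenth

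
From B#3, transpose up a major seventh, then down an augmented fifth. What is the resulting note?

D#4

B#3 up a major seventh → A##4 (11 semitones).
Down an augmented fifth from A##4: D#4 (8 semitones down).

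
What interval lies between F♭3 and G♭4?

F to G spans two letter names (F-G), plus an octave, so the interval is some kind of ninth.
Fb3 to Gb4 is 14 semitones, matching the major ninth exactly, so the quality is major.
(Equivalently, a compound major second: a major second plus an octave.)

major 9th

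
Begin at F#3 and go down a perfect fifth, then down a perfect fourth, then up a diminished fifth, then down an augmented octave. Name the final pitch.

Down a perfect fifth from F#3: B2 (7 semitones down).
B2 down a perfect fourth → F#2 (5 semitones).
Up a diminished fifth from F#2: C3 (6 semitones up).
An augmented octave down from C3 is Cb2.

Cb2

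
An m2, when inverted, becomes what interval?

The rule of nine gives the new number: 9 − 2 = 7, so a second becomes a seventh.
Quality inverts too: minor becomes major. That makes the inversion a major seventh.

major seventh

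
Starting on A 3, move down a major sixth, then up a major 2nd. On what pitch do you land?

D 3

A major sixth down from A3 is C3.
Up a major second from C3: D3 (2 semitones up).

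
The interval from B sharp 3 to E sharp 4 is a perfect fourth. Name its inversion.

perfect 5th

Inverted interval numbers add to nine, so a fourth pairs with a fifth (4 + 5 = 9).
And perfect stays perfect under inversion, so we get a perfect fifth.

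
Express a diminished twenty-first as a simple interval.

diminished 7th

Take out 2 octaves (14 from the number): 21 − 14 = 7.
So a diminished twenty-first is 2 octaves plus a diminished seventh. The quality is unchanged.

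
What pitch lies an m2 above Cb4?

The second takes the letter from C up to D.
Moving 1 semitone up from Cb4 (the size of a minor second) reaches Dbb4.

Dbb4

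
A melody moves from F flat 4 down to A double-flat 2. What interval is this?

Descending from Fb4 to Abb2 is the same interval as ascending Abb2 to Fb4.
A to F spans six letter names (A-B-C-D-E-F), plus an octave — that makes it a thirteenth of some quality.
Counting semitones, Abb2→Fb4 is 21, which is the major thirteenth.
(Equivalently, a compound major sixth: a major sixth plus an octave.)

major thirteenth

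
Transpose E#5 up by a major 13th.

C##7

Counting six letter names plus an octave up from E lands on C.
A major thirteenth is 21 semitones; 21 semitones up from E#5 gives C##7.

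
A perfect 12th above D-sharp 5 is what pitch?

A-sharp 6

The twelfth's letter: D up five letter names plus an octave → A.
A perfect twelfth spans 19 semitones, so from D#5 the target pitch is A#6.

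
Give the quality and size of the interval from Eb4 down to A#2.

dd12

Descending from Eb4 to A#2 is the same interval as ascending A#2 to Eb4.
A to E spans five letter names (A-B-C-D-E), plus an octave: a twelfth.
The perfect twelfth is 19 semitones; here we have 17, two semitones narrower: doubly diminished.
(Equivalently, a compound doubly diminished fifth: a doubly diminished fifth plus an octave.)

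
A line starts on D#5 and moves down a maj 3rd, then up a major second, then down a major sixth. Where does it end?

D#5 down a major third → B4 (4 semitones).
Up a major second from B4: C#5 (2 semitones up).
C#5 down a major sixth → E4 (9 semitones).

E4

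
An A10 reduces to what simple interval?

augmented 3rd

Take out an octave (7 from the number): 10 − 7 = 3.
Quality carries through unchanged, so the simple form is an augmented third.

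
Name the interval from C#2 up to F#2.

C to F spans four letter names (C-D-E-F), so the interval is some kind of fourth.
The perfect fourth spans 5 semitones, and C#2 to F#2 is exactly 5 semitones — so this is a perfect fourth.

perfect fourth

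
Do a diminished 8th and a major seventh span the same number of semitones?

Yes

A diminished octave spans 11 semitones, and a major seventh also spans 11 semitones — they're enharmonic.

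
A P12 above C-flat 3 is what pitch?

Five letters up from C (plus an octave) reaches G.
A perfect twelfth is 19 semitones; 19 semitones up from Cb3 gives Gb4.

G-flat 4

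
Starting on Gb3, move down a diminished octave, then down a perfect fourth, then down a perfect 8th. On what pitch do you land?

Gb3 down a diminished octave → G2 (11 semitones).
A perfect fourth down from G2 is D2.
Down a perfect octave from D2: D1 (12 semitones down).

D1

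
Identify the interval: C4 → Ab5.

C to A spans six letter names (C-D-E-F-G-A), plus an octave — that makes it a thirteenth of some quality.
A major thirteenth would be 21 semitones, but C4 to Ab5 is 20 — one semitone narrower, making it a minor thirteenth.
(Equivalently, a compound minor sixth: a minor sixth plus an octave.)

minor thirteenth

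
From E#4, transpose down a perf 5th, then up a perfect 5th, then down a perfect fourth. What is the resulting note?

B#3

Down a perfect fifth from E#4: A#3 (7 semitones down).
Up a perfect fifth from A#3: E#4 (7 semitones up).
Down a perfect fourth from E#4: B#3 (5 semitones down).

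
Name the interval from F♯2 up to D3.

F to D spans six letter names (F-G-A-B-C-D): a sixth.
At 8 semitones, F#2→D3 falls one short of a major sixth: minor.

minor sixth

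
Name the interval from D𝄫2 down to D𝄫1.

Descending from Dbb2 to Dbb1 is the same interval as ascending Dbb1 to Dbb2.
D to D is the same letter name, plus an octave — that makes it an octave of some quality.
Counting semitones, Dbb1→Dbb2 is 12, which is the perfect octave.

perfect octave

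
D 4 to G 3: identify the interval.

Descending from D4 to G3 is the same interval as ascending G3 to D4.
G to D spans five letter names (G-A-B-C-D) — that makes it a fifth of some quality.
Counting semitones, G3→D4 is 7, which is the perfect fifth.

P5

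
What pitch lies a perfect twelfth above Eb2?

Bb3

Five letters up from E (plus an octave) reaches B.
Moving 19 semitones up from Eb2 (the size of a perfect twelfth) reaches Bb3.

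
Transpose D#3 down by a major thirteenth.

F#1

Counting six letter names plus an octave down from D lands on F.
A major thirteenth spans 21 semitones, so from D#3 the target pitch is F#1.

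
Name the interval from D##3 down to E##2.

minor seventh

Descending from D##3 to E##2 is the same interval as ascending E##2 to D##3.
E to D spans seven letter names (E-F-G-A-B-C-D), so the interval is some kind of seventh.
At 10 semitones, E##2→D##3 falls one short of a major seventh: minor.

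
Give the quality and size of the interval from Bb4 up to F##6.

doubly augmented 12th

B to F spans five letter names (B-C-D-E-F), plus an octave, so the interval is some kind of twelfth.
The perfect twelfth is 19 semitones; here we have 21, two semitones wider: doubly augmented.
(Equivalently, a compound doubly augmented fifth: a doubly augmented fifth plus an octave.)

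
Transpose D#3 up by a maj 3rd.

Three letter names up from D: F.
A major third spans 4 semitones, so from D#3 the target pitch is F##3.

F##3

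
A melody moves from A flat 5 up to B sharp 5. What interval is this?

A to B spans two letter names (A-B) — that makes it a second of some quality.
The major second is 2 semitones; here we have 4, two semitones wider: doubly augmented.

doubly augmented 2nd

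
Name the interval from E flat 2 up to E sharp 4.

E to E is the same letter name, plus 2 octaves — that makes it a fifteenth of some quality.
The perfect fifteenth is 24 semitones; here we have 26, two semitones wider: doubly augmented.
(Equivalently, a compound doubly augmented octave: a doubly augmented octave plus an octave.)

AA15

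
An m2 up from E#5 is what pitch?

Two letter names up from E: F.
A minor second spans 1 semitone, so from E#5 the target pitch is F#5.

F#5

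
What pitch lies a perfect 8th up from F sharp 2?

The letter stays F (same as the start), shifted an octave up.
A perfect octave spans 12 semitones, so from F#2 the target pitch is F#3.

F sharp 3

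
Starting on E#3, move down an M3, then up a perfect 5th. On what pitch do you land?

G#3

E#3 down a major third → C#3 (4 semitones).
Up a perfect fifth from C#3: G#3 (7 semitones up).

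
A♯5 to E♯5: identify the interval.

Descending from A#5 to E#5 is the same interval as ascending E#5 to A#5.
E to A spans four letter names (E-F-G-A), so the interval is some kind of fourth.
The perfect fourth spans 5 semitones, and E#5 to A#5 is exactly 5 semitones — so this is a perfect fourth.

perfect 4th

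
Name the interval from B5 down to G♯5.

Descending from B5 to G#5 is the same interval as ascending G#5 to B5.
G to B spans three letter names (G-A-B), so the interval is some kind of third.
G#5 to B5 is 3 semitones, a half step short of the major third (4), so this is minor.

m3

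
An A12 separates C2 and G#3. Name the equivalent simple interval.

Each octave removed subtracts seven from the number: 12 − 7 = 5.
Quality carries through unchanged, so the simple form is an augmented fifth.

augmented 5th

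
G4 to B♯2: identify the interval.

Descending from G4 to B#2 is the same interval as ascending B#2 to G4.
B to G spans six letter names (B-C-D-E-F-G), plus an octave, so the interval is some kind of thirteenth.
B#2 to G4 spans 19 semitones — two semitones narrower than the major thirteenth (21) — giving a diminished thirteenth.
(Equivalently, a compound diminished sixth: a diminished sixth plus an octave.)

diminished thirteenth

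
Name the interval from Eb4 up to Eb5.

P8

E to E is the same letter name, plus an octave, so the interval is some kind of octave.
Eb4 to Eb5 is 12 semitones, matching the perfect octave exactly, so the quality is perfect.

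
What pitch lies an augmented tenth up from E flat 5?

Counting three letter names plus an octave up from E lands on G.
An augmented tenth spans 17 semitones, so from Eb5 the target pitch is G#6.

G sharp 6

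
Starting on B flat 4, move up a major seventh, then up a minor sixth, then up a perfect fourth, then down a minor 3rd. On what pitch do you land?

G 6

A major seventh up from Bb4 is A5.
A minor sixth up from A5 is F6.
A perfect fourth up from F6 is Bb6.
Bb6 down a minor third → G6 (3 semitones).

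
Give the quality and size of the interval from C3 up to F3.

P4

C to F spans four letter names (C-D-E-F) — that makes it a fourth of some quality.
Counting semitones, C3→F3 is 5, which is the perfect fourth.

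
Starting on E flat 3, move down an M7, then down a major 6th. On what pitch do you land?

A double-flat 1

Eb3 down a major seventh → Fb2 (11 semitones).
Fb2 down a major sixth → Abb1 (9 semitones).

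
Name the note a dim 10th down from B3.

Counting three letter names plus an octave down from B lands on G.
A diminished tenth spans 14 semitones, so from B3 the target pitch is G##2.

G##2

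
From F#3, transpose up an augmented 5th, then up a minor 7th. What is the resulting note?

B#4

An augmented fifth up from F#3 is C##4.
Up a minor seventh from C##4: B#4 (10 semitones up).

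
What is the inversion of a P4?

Inverted interval numbers add to nine, so a fourth pairs with a fifth (4 + 5 = 9).
The quality also flips — perfect stays perfect — giving a perfect fifth.

perfect 5th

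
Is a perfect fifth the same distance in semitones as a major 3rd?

A perfect fifth is 7 semitones but a major third is 4 semitones — different sizes.

No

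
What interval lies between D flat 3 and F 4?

D to F spans three letter names (D-E-F), plus an octave — that makes it a tenth of some quality.
Db3 to F4 is 16 semitones, matching the major tenth exactly, so the quality is major.
(Equivalently, a compound major third: a major third plus an octave.)

major tenth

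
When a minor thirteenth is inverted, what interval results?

major third

First reduce the compound minor thirteenth to its simple form, a minor sixth.
Interval numbers invert to sum to nine: 6 + 3 = 9, so a sixth inverts to a third.
And minor becomes major under inversion, so we get a major third.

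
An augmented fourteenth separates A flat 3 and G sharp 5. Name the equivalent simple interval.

Each octave removed subtracts seven from the number: 14 − 7 = 7.
So an augmented fourteenth is an octave plus an augmented seventh. The quality is unchanged.

augmented seventh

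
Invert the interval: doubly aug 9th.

First reduce the compound doubly augmented ninth to its simple form, a doubly augmented second.
The rule of nine gives the new number: 9 − 2 = 7, so a second becomes a seventh.
Quality inverts too: doubly augmented becomes doubly diminished. That makes the inversion a doubly diminished seventh.

doubly diminished 7th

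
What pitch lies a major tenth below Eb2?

Cb1

Three letters down from E (plus an octave) reaches C.
A major tenth is 16 semitones; 16 semitones down from Eb2 gives Cb1.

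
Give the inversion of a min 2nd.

Inverted interval numbers add to nine, so a second pairs with a seventh (2 + 7 = 9).
Quality inverts too: minor becomes major. That makes the inversion a major seventh.

M7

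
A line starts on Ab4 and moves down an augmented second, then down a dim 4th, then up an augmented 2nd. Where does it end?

E4

An augmented second down from Ab4 is Gbb4.
Gbb4 down a diminished fourth → Db4 (4 semitones).
Db4 up an augmented second → E4 (3 semitones).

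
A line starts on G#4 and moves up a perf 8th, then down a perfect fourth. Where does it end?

D#5

Up a perfect octave from G#4: G#5 (12 semitones up).
A perfect fourth down from G#5 is D#5.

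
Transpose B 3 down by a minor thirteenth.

Six letters down from B (plus an octave) reaches D.
A minor thirteenth is 20 semitones; 20 semitones down from B3 gives D#2.

D sharp 2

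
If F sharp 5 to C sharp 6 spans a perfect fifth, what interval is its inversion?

P4

Interval numbers invert to sum to nine: 5 + 4 = 9, so a fifth inverts to a fourth.
The quality also flips — perfect stays perfect — giving a perfect fourth.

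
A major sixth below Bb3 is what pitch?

Db3

Six letter names down from B: D.
A major sixth spans 9 semitones, so from Bb3 the target pitch is Db3.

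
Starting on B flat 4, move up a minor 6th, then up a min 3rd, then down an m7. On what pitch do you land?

C flat 5

Up a minor sixth from Bb4: Gb5 (8 semitones up).
A minor third up from Gb5 is Bbb5.
Down a minor seventh from Bbb5: Cb5 (10 semitones down).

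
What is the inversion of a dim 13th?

augmented 3rd

First reduce the compound diminished thirteenth to its simple form, a diminished sixth.
Interval numbers invert to sum to nine: 6 + 3 = 9, so a sixth inverts to a third.
The quality also flips — diminished becomes augmented — giving an augmented third.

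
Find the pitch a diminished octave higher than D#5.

For an octave the letter name doesn't change: still D, an octave up.
A diminished octave is 11 semitones; 11 semitones up from D#5 gives D6.

D6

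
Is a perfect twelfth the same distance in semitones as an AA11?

Yes

A perfect twelfth = 19 semitones = a doubly augmented eleventh; enharmonically equal.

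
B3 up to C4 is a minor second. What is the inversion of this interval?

The rule of nine gives the new number: 9 − 2 = 7, so a second becomes a seventh.
And minor becomes major under inversion, so we get a major seventh.

M7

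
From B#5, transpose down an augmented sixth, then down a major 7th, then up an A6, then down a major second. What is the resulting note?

B4

Down an augmented sixth from B#5: D5 (10 semitones down).
D5 down a major seventh → Eb4 (11 semitones).
Eb4 up an augmented sixth → C#5 (10 semitones).
Down a major second from C#5: B4 (2 semitones down).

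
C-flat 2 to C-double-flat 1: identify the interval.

augmented octave

Descending from Cb2 to Cbb1 is the same interval as ascending Cbb1 to Cb2.
C to C is the same letter name, plus an octave — that makes it an octave of some quality.
A perfect octave would be 12 semitones; Cbb1 to Cb2 is 13, one semitone wider, so the interval is augmented.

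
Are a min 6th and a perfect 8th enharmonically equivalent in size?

A minor sixth spans 8 semitones; a perfect octave spans 12 semitones. They differ by 4.

No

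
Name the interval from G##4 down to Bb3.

AA6

Descending from G##4 to Bb3 is the same interval as ascending Bb3 to G##4.
B to G spans six letter names (B-C-D-E-F-G), so the interval is some kind of sixth.
A major sixth would be 9 semitones; Bb3 to G##4 is 11, two semitones wider, so the interval is doubly augmented.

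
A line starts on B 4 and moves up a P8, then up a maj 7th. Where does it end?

A sharp 6

A perfect octave up from B4 is B5.
A major seventh up from B5 is A#6.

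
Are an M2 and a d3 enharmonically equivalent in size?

Yes

A major second = 2 semitones = a diminished third; enharmonically equal.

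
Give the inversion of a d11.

A5

First reduce the compound diminished eleventh to its simple form, a diminished fourth.
Inverted interval numbers add to nine, so a fourth pairs with a fifth (4 + 5 = 9).
And diminished becomes augmented under inversion, so we get an augmented fifth.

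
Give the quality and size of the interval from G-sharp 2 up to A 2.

G to A spans two letter names (G-A), so the interval is some kind of second.
At 1 semitone, G#2→A2 falls one short of a major second: minor.

minor 2nd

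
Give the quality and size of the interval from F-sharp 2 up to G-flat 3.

F to G spans two letter names (F-G), plus an octave, so the interval is some kind of ninth.
F#2 to Gb3 spans 12 semitones — two semitones narrower than the major ninth (14) — giving a diminished ninth.

diminished ninth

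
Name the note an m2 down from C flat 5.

Two letter names down from C: B.
A minor second spans 1 semitone, so from Cb5 the target pitch is Bb4.

B flat 4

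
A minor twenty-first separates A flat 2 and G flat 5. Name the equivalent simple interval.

Each octave removed subtracts seven from the number: 21 − 14 = 7.
That makes a minor twenty-first a compound minor seventh — 2 octaves plus a minor seventh.

m7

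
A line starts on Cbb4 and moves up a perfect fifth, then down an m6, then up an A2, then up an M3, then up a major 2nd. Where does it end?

F#4

Cbb4 up a perfect fifth → Gbb4 (7 semitones).
Down a minor sixth from Gbb4: Bbb3 (8 semitones down).
Up an augmented second from Bbb3: C4 (3 semitones up).
Up a major third from C4: E4 (4 semitones up).
A major second up from E4 is F#4.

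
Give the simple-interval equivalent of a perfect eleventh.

P4

Take out an octave (7 from the number): 11 − 7 = 4.
That makes a perfect eleventh a compound perfect fourth — an octave plus a perfect fourth.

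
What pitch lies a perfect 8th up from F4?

The letter stays F (same as the start), shifted an octave up.
A perfect octave is 12 semitones; 12 semitones up from F4 gives F5.

F5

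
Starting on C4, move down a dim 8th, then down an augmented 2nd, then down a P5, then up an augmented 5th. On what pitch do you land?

A diminished octave down from C4 is C#3.
C#3 down an augmented second → Bb2 (3 semitones).
Bb2 down a perfect fifth → Eb2 (7 semitones).
Up an augmented fifth from Eb2: B2 (8 semitones up).

B2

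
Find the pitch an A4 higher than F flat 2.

The fourth takes the letter from F up to B.
An augmented fourth is 6 semitones; 6 semitones up from Fb2 gives Bb2.

B flat 2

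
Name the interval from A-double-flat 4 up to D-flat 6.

A to D spans four letter names (A-B-C-D), plus an octave, so the interval is some kind of eleventh.
The perfect eleventh is 17 semitones; here we have 18, one semitone wider: augmented.
(Equivalently, a compound augmented fourth: an augmented fourth plus an octave.)

augmented 11th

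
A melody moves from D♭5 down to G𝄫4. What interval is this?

augmented 5th

Descending from Db5 to Gbb4 is the same interval as ascending Gbb4 to Db5.
G to D spans five letter names (G-A-B-C-D), so the interval is some kind of fifth.
The perfect fifth is 7 semitones; here we have 8, one semitone wider: augmented.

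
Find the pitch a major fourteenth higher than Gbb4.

Fb6

Counting seven letter names plus an octave up from G lands on F.
A major fourteenth spans 23 semitones, so from Gbb4 the target pitch is Fb6.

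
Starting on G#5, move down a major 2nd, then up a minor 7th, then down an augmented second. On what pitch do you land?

A major second down from G#5 is F#5.
F#5 up a minor seventh → E6 (10 semitones).
E6 down an augmented second → Db6 (3 semitones).

Db6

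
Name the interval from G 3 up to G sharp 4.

G to G is the same letter name, plus an octave, so the interval is some kind of octave.
G3 to G#4 spans 13 semitones — one semitone wider than the perfect octave (12) — giving an augmented octave.

augmented 8th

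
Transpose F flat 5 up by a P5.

C flat 6

Five letter names up from F: C.
Moving 7 semitones up from Fb5 (the size of a perfect fifth) reaches Cb6.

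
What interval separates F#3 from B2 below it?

perfect fifth

Descending from F#3 to B2 is the same interval as ascending B2 to F#3.
B to F spans five letter names (B-C-D-E-F): a fifth.
Counting semitones, B2→F#3 is 7, which is the perfect fifth.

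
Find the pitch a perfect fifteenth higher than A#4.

For a fifteenth the letter name doesn't change: still A, two octaves up.
Moving 24 semitones up from A#4 (the size of a perfect fifteenth) reaches A#6.

A#6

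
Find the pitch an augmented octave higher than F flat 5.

F 6

An octave keeps the letter name F, an octave up from F.
Moving 13 semitones up from Fb5 (the size of an augmented octave) reaches F6.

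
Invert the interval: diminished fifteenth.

A1

First reduce the compound diminished fifteenth to its simple form, a diminished octave.
Interval numbers invert to sum to nine: 8 + 1 = 9, so an octave inverts to a unison.
The quality also flips — diminished becomes augmented — giving an augmented unison.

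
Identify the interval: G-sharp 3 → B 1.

major thirteenth

Descending from G#3 to B1 is the same interval as ascending B1 to G#3.
B to G spans six letter names (B-C-D-E-F-G), plus an octave, so the interval is some kind of thirteenth.
B1 to G#3 is 21 semitones, matching the major thirteenth exactly, so the quality is major.
(Equivalently, a compound major sixth: a major sixth plus an octave.)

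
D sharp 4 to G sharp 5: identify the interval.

perfect eleventh

D to G spans four letter names (D-E-F-G), plus an octave — that makes it an eleventh of some quality.
Counting semitones, D#4→G#5 is 17, which is the perfect eleventh.
(Equivalently, a compound perfect fourth: a perfect fourth plus an octave.)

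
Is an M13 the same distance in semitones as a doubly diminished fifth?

A major thirteenth spans 21 semitones; a doubly diminished fifth spans 5 semitones. They differ by 16.

No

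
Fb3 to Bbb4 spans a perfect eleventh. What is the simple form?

Subtracting seven from the interval number removes an octave: 11 − 7 = 4.
Quality carries through unchanged, so the simple form is a perfect fourth.

perfect 4th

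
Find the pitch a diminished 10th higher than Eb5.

Gbb6

Counting three letter names plus an octave up from E lands on G.
Moving 14 semitones up from Eb5 (the size of a diminished tenth) reaches Gbb6.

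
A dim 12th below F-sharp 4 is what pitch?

B-sharp 2

Five letters down from F (plus an octave) reaches B.
Moving 18 semitones down from F#4 (the size of a diminished twelfth) reaches B#2.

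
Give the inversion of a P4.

perfect fifth

The rule of nine gives the new number: 9 − 4 = 5, so a fourth becomes a fifth.
Quality inverts too: perfect stays perfect. That makes the inversion a perfect fifth.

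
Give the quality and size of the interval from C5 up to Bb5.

m7

C to B spans seven letter names (C-D-E-F-G-A-B) — that makes it a seventh of some quality.
A major seventh would be 11 semitones, but C5 to Bb5 is 10 — one semitone narrower, making it a minor seventh.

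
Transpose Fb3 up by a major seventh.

Eb4

The seventh takes the letter from F up to E.
Moving 11 semitones up from Fb3 (the size of a major seventh) reaches Eb4.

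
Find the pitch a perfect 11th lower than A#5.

E#4

Four letters down from A (plus an octave) reaches E.
Moving 17 semitones down from A#5 (the size of a perfect eleventh) reaches E#4.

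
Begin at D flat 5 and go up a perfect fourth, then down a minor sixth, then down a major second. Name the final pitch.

A flat 4

Db5 up a perfect fourth → Gb5 (5 semitones).
Gb5 down a minor sixth → Bb4 (8 semitones).
A major second down from Bb4 is Ab4.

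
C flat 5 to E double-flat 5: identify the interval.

minor 3rd

C to E spans three letter names (C-D-E): a third.
At 3 semitones, Cb5→Ebb5 falls one short of a major third: minor.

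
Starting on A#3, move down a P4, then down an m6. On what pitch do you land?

A perfect fourth down from A#3 is E#3.
Down a minor sixth from E#3: G##2 (8 semitones down).

G##2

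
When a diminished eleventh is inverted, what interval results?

First reduce the compound diminished eleventh to its simple form, a diminished fourth.
Interval numbers invert to sum to nine: 4 + 5 = 9, so a fourth inverts to a fifth.
And diminished becomes augmented under inversion, so we get an augmented fifth.

augmented 5th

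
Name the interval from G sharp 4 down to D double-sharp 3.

diminished eleventh

Descending from G#4 to D##3 is the same interval as ascending D##3 to G#4.
D to G spans four letter names (D-E-F-G), plus an octave: an eleventh.
D##3 to G#4 spans 16 semitones — one semitone narrower than the perfect eleventh (17) — giving a diminished eleventh.
(Equivalently, a compound diminished fourth: a diminished fourth plus an octave.)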